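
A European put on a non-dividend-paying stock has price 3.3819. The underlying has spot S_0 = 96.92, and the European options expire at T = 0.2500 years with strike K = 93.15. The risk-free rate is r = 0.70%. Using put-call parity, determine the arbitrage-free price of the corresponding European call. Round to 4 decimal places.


Put-call parity: C - P = S_0 * exp(-qT) - K * exp(-rT).
S_0 * exp(-qT) = 96.9200 * 1.00000000 = 96.92000000
K * exp(-rT) = 93.1500 * 0.99825153 = 92.98713005
C = P + S*exp(-qT) - K*exp(-rT)
C = 3.3819 + 96.92000000 - 92.98713005 = 7.3148

Answer: Call price = 7.3148


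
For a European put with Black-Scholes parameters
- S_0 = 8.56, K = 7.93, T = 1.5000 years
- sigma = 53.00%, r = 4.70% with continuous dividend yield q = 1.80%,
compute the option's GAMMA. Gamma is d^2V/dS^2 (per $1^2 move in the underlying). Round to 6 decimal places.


d1 = 0.5093431297; d2 = -0.1397716522
phi(d1) = 0.3504091718; exp(-qT) = 0.9733612415; exp(-rT) = 0.9319277395
Gamma = exp(-qT) * phi(d1) / (S * sigma * sqrt(T)) = 0.9733612415 * 0.3504091718 / (8.5600 * 0.5300 * 1.2247448714) = 0.061384

Answer: Gamma = 0.061384


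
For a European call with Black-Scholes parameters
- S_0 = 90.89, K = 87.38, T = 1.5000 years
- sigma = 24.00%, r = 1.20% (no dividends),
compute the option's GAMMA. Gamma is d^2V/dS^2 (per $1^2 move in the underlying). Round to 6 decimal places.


Answer: Gamma = 0.014083

Derivation:
d1 = 0.3421922222; d2 = 0.0482534531
phi(d1) = 0.3762557082; exp(-qT) = 1.0000000000; exp(-rT) = 0.9821610324
Gamma = exp(-qT) * phi(d1) / (S * sigma * sqrt(T)) = 1.0000000000 * 0.3762557082 / (90.8900 * 0.2400 * 1.2247448714) = 0.014083


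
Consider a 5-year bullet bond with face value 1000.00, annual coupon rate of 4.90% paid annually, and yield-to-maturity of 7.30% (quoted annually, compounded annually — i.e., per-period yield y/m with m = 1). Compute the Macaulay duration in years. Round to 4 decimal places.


Coupon per period c = face * coupon_rate / m = 49.000000
Periods per year m = 1; per-period yield y/m = 0.073000
Number of cashflows N = 5
Cashflows (t years, CF_t, discount factor 1/(1+y/m)^(m*t), PV):
  t = 1.0000: CF_t = 49.000000, DF = 0.931966, PV = 45.666356
  t = 2.0000: CF_t = 49.000000, DF = 0.868561, PV = 42.559512
  t = 3.0000: CF_t = 49.000000, DF = 0.809470, PV = 39.664037
  t = 4.0000: CF_t = 49.000000, DF = 0.754399, PV = 36.965552
  t = 5.0000: CF_t = 1049.000000, DF = 0.703075, PV = 737.525224
Price P = sum_t PV_t = 902.380681
Macaulay numerator sum_t t * PV_t:
  t * PV_t at t = 1.0000: 45.666356
  t * PV_t at t = 2.0000: 85.119023
  t * PV_t at t = 3.0000: 118.992111
  t * PV_t at t = 4.0000: 147.862207
  t * PV_t at t = 5.0000: 3687.626122
Macaulay duration D = (sum_t t * PV_t) / P = 4085.265819 / 902.380681 = 4.527209

Answer: Macaulay duration = 4.5272 years


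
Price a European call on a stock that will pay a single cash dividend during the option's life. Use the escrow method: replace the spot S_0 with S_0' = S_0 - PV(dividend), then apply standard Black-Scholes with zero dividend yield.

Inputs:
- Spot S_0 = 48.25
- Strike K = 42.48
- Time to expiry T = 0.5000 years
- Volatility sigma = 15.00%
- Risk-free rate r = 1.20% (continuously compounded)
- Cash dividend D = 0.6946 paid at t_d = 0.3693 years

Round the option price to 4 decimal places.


Answer: Price = 5.6450

Derivation:
PV(D) = D * exp(-r * t_d) = 0.6946 * 0.99557821 = 0.69152862
S_0' = S_0 - PV(D) = 48.2500 - 0.69152862 = 47.55847138
d1 = (ln(S_0'/K) + (r + sigma^2/2)*T) / (sigma*sqrt(T)) = 1.17428331
d2 = d1 - sigma*sqrt(T) = 1.06821729
exp(-rT) = 0.99401796
N(d1) = 0.87985922; N(d2) = 0.85728875
C = S_0' * N(d1) - K * exp(-rT) * N(d2) = 47.55847138 * 0.87985922 - 42.4800 * 0.99401796 * 0.85728875 = 5.6450


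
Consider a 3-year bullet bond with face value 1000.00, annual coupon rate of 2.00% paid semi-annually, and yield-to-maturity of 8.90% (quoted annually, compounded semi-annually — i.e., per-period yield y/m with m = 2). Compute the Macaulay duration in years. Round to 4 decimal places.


Answer: Macaulay duration = 2.9174 years

Derivation:
Coupon per period c = face * coupon_rate / m = 10.000000
Periods per year m = 2; per-period yield y/m = 0.044500
Number of cashflows N = 6
Cashflows (t years, CF_t, discount factor 1/(1+y/m)^(m*t), PV):
  t = 0.5000: CF_t = 10.000000, DF = 0.957396, PV = 9.573959
  t = 1.0000: CF_t = 10.000000, DF = 0.916607, PV = 9.166069
  t = 1.5000: CF_t = 10.000000, DF = 0.877556, PV = 8.775557
  t = 2.0000: CF_t = 10.000000, DF = 0.840168, PV = 8.401682
  t = 2.5000: CF_t = 10.000000, DF = 0.804374, PV = 8.043735
  t = 3.0000: CF_t = 1010.000000, DF = 0.770104, PV = 777.804959
Price P = sum_t PV_t = 821.765961
Macaulay numerator sum_t t * PV_t:
  t * PV_t at t = 0.5000: 4.786979
  t * PV_t at t = 1.0000: 9.166069
  t * PV_t at t = 1.5000: 13.163335
  t * PV_t at t = 2.0000: 16.803363
  t * PV_t at t = 2.5000: 20.109339
  t * PV_t at t = 3.0000: 2333.414878
Macaulay duration D = (sum_t t * PV_t) / P = 2397.443963 / 821.765961 = 2.917429


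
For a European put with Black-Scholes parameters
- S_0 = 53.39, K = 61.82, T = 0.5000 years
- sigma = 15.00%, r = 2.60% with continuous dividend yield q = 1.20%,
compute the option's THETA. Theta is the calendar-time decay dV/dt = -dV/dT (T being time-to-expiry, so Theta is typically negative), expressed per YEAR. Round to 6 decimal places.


Answer: Theta = -0.131383

Derivation:
d1 = -1.2631611685; d2 = -1.3692271856
phi(d1) = 0.1796532631; exp(-qT) = 0.9940179641; exp(-rT) = 0.9870841350
Theta = -S*exp(-qT)*phi(d1)*sigma/(2*sqrt(T)) + r*K*exp(-rT)*N(-d2) - q*S*exp(-qT)*N(-d1)
N(-d1) = 0.8967343675; N(-d2) = 0.9145358647; sqrt(T) = 0.7071067812
Term 1 = -53.3900 * 0.9940179641 * 0.1796532631 * 0.1500 / (2 * 0.7071067812) = -1.0112662773
Term 2 = 0.0260 * 61.8200 * 0.9870841350 * 0.9145358647 = 1.4509660872
Term 3 = -0.0120 * 53.3900 * 0.9940179641 * 0.8967343675 = -0.5710829767
Theta = -1.0112662773 + (1.4509660872) + (-0.5710829767) = -0.131383


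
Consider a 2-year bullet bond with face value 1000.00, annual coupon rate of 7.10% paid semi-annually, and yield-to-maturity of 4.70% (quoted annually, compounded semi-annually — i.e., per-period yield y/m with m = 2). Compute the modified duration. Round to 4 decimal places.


Coupon per period c = face * coupon_rate / m = 35.500000
Periods per year m = 2; per-period yield y/m = 0.023500
Number of cashflows N = 4
Cashflows (t years, CF_t, discount factor 1/(1+y/m)^(m*t), PV):
  t = 0.5000: CF_t = 35.500000, DF = 0.977040, PV = 34.684905
  t = 1.0000: CF_t = 35.500000, DF = 0.954606, PV = 33.888524
  t = 1.5000: CF_t = 35.500000, DF = 0.932688, PV = 33.110429
  t = 2.0000: CF_t = 1035.500000, DF = 0.911273, PV = 943.623429
Price P = sum_t PV_t = 1045.307287
First compute Macaulay numerator sum_t t * PV_t:
  t * PV_t at t = 0.5000: 17.342452
  t * PV_t at t = 1.0000: 33.888524
  t * PV_t at t = 1.5000: 49.665644
  t * PV_t at t = 2.0000: 1887.246858
Macaulay duration D = 1988.143478 / 1045.307287 = 1.901970
Modified duration = D / (1 + y/m) = 1.901970 / (1 + 0.023500) = 1.858300

Answer: Modified duration = 1.8583


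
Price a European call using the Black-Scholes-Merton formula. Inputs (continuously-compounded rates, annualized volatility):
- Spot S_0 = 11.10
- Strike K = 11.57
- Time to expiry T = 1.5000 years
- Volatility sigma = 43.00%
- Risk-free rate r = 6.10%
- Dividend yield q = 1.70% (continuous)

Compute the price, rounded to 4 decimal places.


d1 = (ln(S/K) + (r - q + 0.5*sigma^2) * T) / (sigma * sqrt(T)) = 0.30989761
d2 = d1 - sigma * sqrt(T) = -0.21674269
exp(-rT) = 0.91256132; exp(-qT) = 0.97482238
C = S_0 * exp(-qT) * N(d1) - K * exp(-rT) * N(d2)
N(d1) = 0.62168059; N(d2) = 0.41420444
C = 11.1000 * 0.97482238 * 0.62168059 - 11.5700 * 0.91256132 * 0.41420444 = 2.3536

Answer: Price = 2.3536


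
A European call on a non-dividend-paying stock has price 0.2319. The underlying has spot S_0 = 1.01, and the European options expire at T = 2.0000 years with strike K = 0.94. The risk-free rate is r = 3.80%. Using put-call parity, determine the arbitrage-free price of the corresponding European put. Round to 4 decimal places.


Answer: Put price = 0.0931

Derivation:
Put-call parity: C - P = S_0 * exp(-qT) - K * exp(-rT).
S_0 * exp(-qT) = 1.0100 * 1.00000000 = 1.01000000
K * exp(-rT) = 0.9400 * 0.92681621 = 0.87120723
P = C - S*exp(-qT) + K*exp(-rT)
P = 0.2319 - 1.01000000 + 0.87120723 = 0.0931


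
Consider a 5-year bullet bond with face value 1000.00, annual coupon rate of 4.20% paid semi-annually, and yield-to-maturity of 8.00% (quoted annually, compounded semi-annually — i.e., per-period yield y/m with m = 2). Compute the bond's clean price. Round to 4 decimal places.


Coupon per period c = face * coupon_rate / m = 21.000000
Periods per year m = 2; per-period yield y/m = 0.040000
Number of cashflows N = 10
Cashflows (t years, CF_t, discount factor 1/(1+y/m)^(m*t), PV):
  t = 0.5000: CF_t = 21.000000, DF = 0.961538, PV = 20.192308
  t = 1.0000: CF_t = 21.000000, DF = 0.924556, PV = 19.415680
  t = 1.5000: CF_t = 21.000000, DF = 0.888996, PV = 18.668924
  t = 2.0000: CF_t = 21.000000, DF = 0.854804, PV = 17.950888
  t = 2.5000: CF_t = 21.000000, DF = 0.821927, PV = 17.260469
  t = 3.0000: CF_t = 21.000000, DF = 0.790315, PV = 16.596605
  t = 3.5000: CF_t = 21.000000, DF = 0.759918, PV = 15.958274
  t = 4.0000: CF_t = 21.000000, DF = 0.730690, PV = 15.344494
  t = 4.5000: CF_t = 21.000000, DF = 0.702587, PV = 14.754321
  t = 5.0000: CF_t = 1021.000000, DF = 0.675564, PV = 689.751016
Price P = sum_t PV_t = 845.892980

Answer: Price = 845.8930


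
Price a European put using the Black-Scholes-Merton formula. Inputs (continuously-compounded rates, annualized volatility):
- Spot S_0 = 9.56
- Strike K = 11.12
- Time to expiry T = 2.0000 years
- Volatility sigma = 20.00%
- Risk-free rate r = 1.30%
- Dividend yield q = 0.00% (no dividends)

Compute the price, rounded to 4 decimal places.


Answer: Price = 1.8937

Derivation:
d1 = (ln(S/K) + (r - q + 0.5*sigma^2) * T) / (sigma * sqrt(T)) = -0.30107745
d2 = d1 - sigma * sqrt(T) = -0.58392016
exp(-rT) = 0.97433509; exp(-qT) = 1.00000000
P = K * exp(-rT) * N(-d2) - S_0 * exp(-qT) * N(-d1)
N(-d1) = 0.61832228; N(-d2) = 0.72036299
P = 11.1200 * 0.97433509 * 0.72036299 - 9.5600 * 1.00000000 * 0.61832228 = 1.8937


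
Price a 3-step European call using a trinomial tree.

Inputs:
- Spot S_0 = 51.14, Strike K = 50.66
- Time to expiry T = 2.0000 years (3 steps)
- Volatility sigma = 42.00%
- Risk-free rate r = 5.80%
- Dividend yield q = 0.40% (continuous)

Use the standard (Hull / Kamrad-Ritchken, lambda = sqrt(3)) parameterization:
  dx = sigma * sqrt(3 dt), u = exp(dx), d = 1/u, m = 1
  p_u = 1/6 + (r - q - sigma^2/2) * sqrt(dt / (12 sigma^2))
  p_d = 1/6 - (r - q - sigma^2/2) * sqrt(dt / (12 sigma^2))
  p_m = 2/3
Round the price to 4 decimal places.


dt = T/N = 0.666667; dx = sigma*sqrt(3*dt) = 0.593970
u = exp(dx) = 1.811164; d = 1/u = 0.552131
p_u = 0.147474, p_m = 0.666667, p_d = 0.185860
Discount per step: exp(-r*dt) = 0.962071
Stock lattice S(k, j) with j the centered position index:
  k=0: S(0,+0) = 51.1400
  k=1: S(1,-1) = 28.2360; S(1,+0) = 51.1400; S(1,+1) = 92.6229
  k=2: S(2,-2) = 15.5900; S(2,-1) = 28.2360; S(2,+0) = 51.1400; S(2,+1) = 92.6229; S(2,+2) = 167.7553
  k=3: S(3,-3) = 8.6077; S(3,-2) = 15.5900; S(3,-1) = 28.2360; S(3,+0) = 51.1400; S(3,+1) = 92.6229; S(3,+2) = 167.7553; S(3,+3) = 303.8323
Terminal payoffs V(N, j) = max(S_T - K, 0):
  V(3,-3) = 0.000000; V(3,-2) = 0.000000; V(3,-1) = 0.000000; V(3,+0) = 0.480000; V(3,+1) = 41.962924; V(3,+2) = 117.095299; V(3,+3) = 253.172347
Backward induction: V(k, j) = exp(-r*dt) * [p_u * V(k+1, j+1) + p_m * V(k+1, j) + p_d * V(k+1, j-1)]
  V(2,-2) = exp(-r*dt) * [p_u*0.000000 + p_m*0.000000 + p_d*0.000000] = 0.000000
  V(2,-1) = exp(-r*dt) * [p_u*0.480000 + p_m*0.000000 + p_d*0.000000] = 0.068103
  V(2,+0) = exp(-r*dt) * [p_u*41.962924 + p_m*0.480000 + p_d*0.000000] = 6.261574
  V(2,+1) = exp(-r*dt) * [p_u*117.095299 + p_m*41.962924 + p_d*0.480000] = 43.613561
  V(2,+2) = exp(-r*dt) * [p_u*253.172347 + p_m*117.095299 + p_d*41.962924] = 118.526250
  V(1,-1) = exp(-r*dt) * [p_u*6.261574 + p_m*0.068103 + p_d*0.000000] = 0.932074
  V(1,+0) = exp(-r*dt) * [p_u*43.613561 + p_m*6.261574 + p_d*0.068103] = 10.216136
  V(1,+1) = exp(-r*dt) * [p_u*118.526250 + p_m*43.613561 + p_d*6.261574] = 45.909076
  V(0,+0) = exp(-r*dt) * [p_u*45.909076 + p_m*10.216136 + p_d*0.932074] = 13.232692

Answer: Price = V(0,0) = 13.2327


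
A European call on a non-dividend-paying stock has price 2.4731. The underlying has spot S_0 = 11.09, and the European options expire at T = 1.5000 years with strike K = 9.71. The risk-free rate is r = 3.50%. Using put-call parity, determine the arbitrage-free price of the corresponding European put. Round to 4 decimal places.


Answer: Put price = 0.5965

Derivation:
Put-call parity: C - P = S_0 * exp(-qT) - K * exp(-rT).
S_0 * exp(-qT) = 11.0900 * 1.00000000 = 11.09000000
K * exp(-rT) = 9.7100 * 0.94885432 = 9.21337546
P = C - S*exp(-qT) + K*exp(-rT)
P = 2.4731 - 11.09000000 + 9.21337546 = 0.5965


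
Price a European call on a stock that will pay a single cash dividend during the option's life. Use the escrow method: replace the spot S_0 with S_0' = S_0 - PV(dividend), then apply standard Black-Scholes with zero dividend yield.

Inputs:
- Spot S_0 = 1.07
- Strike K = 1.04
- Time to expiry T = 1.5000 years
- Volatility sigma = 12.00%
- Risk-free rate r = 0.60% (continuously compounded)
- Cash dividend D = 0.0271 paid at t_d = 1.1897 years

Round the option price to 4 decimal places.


PV(D) = D * exp(-r * t_d) = 0.0271 * 0.99288722 = 0.02690724
S_0' = S_0 - PV(D) = 1.0700 - 0.02690724 = 1.04309276
d1 = (ln(S_0'/K) + (r + sigma^2/2)*T) / (sigma*sqrt(T)) = 0.15492608
d2 = d1 - sigma*sqrt(T) = 0.00795670
exp(-rT) = 0.99104038
N(d1) = 0.56156021; N(d2) = 0.50317423
C = S_0' * N(d1) - K * exp(-rT) * N(d2) = 1.04309276 * 0.56156021 - 1.0400 * 0.99104038 * 0.50317423 = 0.0671

Answer: Price = 0.0671


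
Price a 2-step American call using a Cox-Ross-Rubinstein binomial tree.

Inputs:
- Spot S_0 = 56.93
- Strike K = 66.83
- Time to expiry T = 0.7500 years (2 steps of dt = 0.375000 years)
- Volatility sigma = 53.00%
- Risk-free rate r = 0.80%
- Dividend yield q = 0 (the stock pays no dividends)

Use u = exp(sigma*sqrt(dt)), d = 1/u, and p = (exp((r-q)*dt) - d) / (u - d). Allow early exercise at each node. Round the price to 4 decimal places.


dt = T/N = 0.375000
u = exp(sigma*sqrt(dt)) = 1.383418; d = 1/u = 0.722847
p = (exp((r-q)*dt) - d) / (u - d) = 0.424114
Discount per step: exp(-r*dt) = 0.997004
Stock lattice S(k, i) with i counting down-moves:
  k=0: S(0,0) = 56.9300
  k=1: S(1,0) = 78.7580; S(1,1) = 41.1517
  k=2: S(2,0) = 108.9552; S(2,1) = 56.9300; S(2,2) = 29.7464
Terminal payoffs V(N, i) = max(S_T - K, 0):
  V(2,0) = 42.125248; V(2,1) = 0.000000; V(2,2) = 0.000000
Backward induction: V(k, i) = exp(-r*dt) * [p * V(k+1, i) + (1-p) * V(k+1, i+1)]; then take max(V_cont, immediate exercise) for American.
  V(1,0) = exp(-r*dt) * [p*42.125248 + (1-p)*0.000000] = 17.812382; exercise = 11.927998; V(1,0) = max -> 17.812382
  V(1,1) = exp(-r*dt) * [p*0.000000 + (1-p)*0.000000] = 0.000000; exercise = 0.000000; V(1,1) = max -> 0.000000
  V(0,0) = exp(-r*dt) * [p*17.812382 + (1-p)*0.000000] = 7.531848; exercise = 0.000000; V(0,0) = max -> 7.531848

Answer: Price = V(0,0) = 7.5318


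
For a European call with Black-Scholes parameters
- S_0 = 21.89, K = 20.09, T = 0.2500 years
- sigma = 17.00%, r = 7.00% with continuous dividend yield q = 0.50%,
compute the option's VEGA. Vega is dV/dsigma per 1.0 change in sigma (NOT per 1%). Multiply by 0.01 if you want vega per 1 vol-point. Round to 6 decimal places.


d1 = 1.2431792083; d2 = 1.1581792083
phi(d1) = 0.1842087221; exp(-qT) = 0.9987507809; exp(-rT) = 0.9826522357
Vega = S * exp(-qT) * phi(d1) * sqrt(T) = 21.8900 * 0.9987507809 * 0.1842087221 * 0.5000000000 = 2.013646

Answer: Vega = 2.013646


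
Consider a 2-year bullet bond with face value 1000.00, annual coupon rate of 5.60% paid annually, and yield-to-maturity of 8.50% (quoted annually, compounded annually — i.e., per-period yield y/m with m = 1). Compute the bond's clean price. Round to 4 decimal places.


Answer: Price = 948.6377

Derivation:
Coupon per period c = face * coupon_rate / m = 56.000000
Periods per year m = 1; per-period yield y/m = 0.085000
Number of cashflows N = 2
Cashflows (t years, CF_t, discount factor 1/(1+y/m)^(m*t), PV):
  t = 1.0000: CF_t = 56.000000, DF = 0.921659, PV = 51.612903
  t = 2.0000: CF_t = 1056.000000, DF = 0.849455, PV = 897.024783
Price P = sum_t PV_t = 948.637686


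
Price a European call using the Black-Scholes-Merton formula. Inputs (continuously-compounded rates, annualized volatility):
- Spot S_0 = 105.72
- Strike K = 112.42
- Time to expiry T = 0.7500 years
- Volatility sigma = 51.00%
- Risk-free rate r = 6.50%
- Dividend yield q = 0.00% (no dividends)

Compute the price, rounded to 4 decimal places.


Answer: Price = 17.9279

Derivation:
d1 = (ln(S/K) + (r - q + 0.5*sigma^2) * T) / (sigma * sqrt(T)) = 0.19208722
d2 = d1 - sigma * sqrt(T) = -0.24958573
exp(-rT) = 0.95241920; exp(-qT) = 1.00000000
C = S_0 * exp(-qT) * N(d1) - K * exp(-rT) * N(d2)
N(d1) = 0.57616306; N(d2) = 0.40145387
C = 105.7200 * 1.00000000 * 0.57616306 - 112.4200 * 0.95241920 * 0.40145387 = 17.9279


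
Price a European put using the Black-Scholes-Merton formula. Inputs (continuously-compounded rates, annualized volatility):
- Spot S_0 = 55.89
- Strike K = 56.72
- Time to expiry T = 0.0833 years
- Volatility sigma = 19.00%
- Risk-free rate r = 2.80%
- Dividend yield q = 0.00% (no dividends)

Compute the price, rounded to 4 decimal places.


Answer: Price = 1.6105

Derivation:
d1 = (ln(S/K) + (r - q + 0.5*sigma^2) * T) / (sigma * sqrt(T)) = -0.19886907
d2 = d1 - sigma * sqrt(T) = -0.25370638
exp(-rT) = 0.99767032; exp(-qT) = 1.00000000
P = K * exp(-rT) * N(-d2) - S_0 * exp(-qT) * N(-d1)
N(-d1) = 0.57881742; N(-d2) = 0.60013880
P = 56.7200 * 0.99767032 * 0.60013880 - 55.8900 * 1.00000000 * 0.57881742 = 1.6105


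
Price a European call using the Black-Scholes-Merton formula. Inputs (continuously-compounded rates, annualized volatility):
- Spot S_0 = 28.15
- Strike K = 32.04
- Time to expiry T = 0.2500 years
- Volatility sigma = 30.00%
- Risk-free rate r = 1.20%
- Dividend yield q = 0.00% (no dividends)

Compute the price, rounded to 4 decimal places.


d1 = (ln(S/K) + (r - q + 0.5*sigma^2) * T) / (sigma * sqrt(T)) = -0.76791845
d2 = d1 - sigma * sqrt(T) = -0.91791845
exp(-rT) = 0.99700450; exp(-qT) = 1.00000000
C = S_0 * exp(-qT) * N(d1) - K * exp(-rT) * N(d2)
N(d1) = 0.22126782; N(d2) = 0.17933078
C = 28.1500 * 1.00000000 * 0.22126782 - 32.0400 * 0.99700450 * 0.17933078 = 0.5001

Answer: Price = 0.5001


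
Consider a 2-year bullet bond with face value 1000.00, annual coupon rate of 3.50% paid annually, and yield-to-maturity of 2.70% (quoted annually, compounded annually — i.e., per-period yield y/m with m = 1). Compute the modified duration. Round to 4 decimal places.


Answer: Modified duration = 1.9147

Derivation:
Coupon per period c = face * coupon_rate / m = 35.000000
Periods per year m = 1; per-period yield y/m = 0.027000
Number of cashflows N = 2
Cashflows (t years, CF_t, discount factor 1/(1+y/m)^(m*t), PV):
  t = 1.0000: CF_t = 35.000000, DF = 0.973710, PV = 34.079844
  t = 2.0000: CF_t = 1035.000000, DF = 0.948111, PV = 981.294721
Price P = sum_t PV_t = 1015.374565
First compute Macaulay numerator sum_t t * PV_t:
  t * PV_t at t = 1.0000: 34.079844
  t * PV_t at t = 2.0000: 1962.589442
Macaulay duration D = 1996.669287 / 1015.374565 = 1.966436
Modified duration = D / (1 + y/m) = 1.966436 / (1 + 0.027000) = 1.914738


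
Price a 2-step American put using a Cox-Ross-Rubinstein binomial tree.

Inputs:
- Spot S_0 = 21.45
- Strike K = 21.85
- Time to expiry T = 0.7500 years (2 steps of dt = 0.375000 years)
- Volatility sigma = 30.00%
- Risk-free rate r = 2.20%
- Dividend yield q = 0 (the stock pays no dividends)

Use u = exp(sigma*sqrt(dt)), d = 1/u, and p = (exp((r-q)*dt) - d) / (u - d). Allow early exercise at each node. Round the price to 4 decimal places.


dt = T/N = 0.375000
u = exp(sigma*sqrt(dt)) = 1.201669; d = 1/u = 0.832176
p = (exp((r-q)*dt) - d) / (u - d) = 0.476621
Discount per step: exp(-r*dt) = 0.991784
Stock lattice S(k, i) with i counting down-moves:
  k=0: S(0,0) = 21.4500
  k=1: S(1,0) = 25.7758; S(1,1) = 17.8502
  k=2: S(2,0) = 30.9740; S(2,1) = 21.4500; S(2,2) = 14.8545
Terminal payoffs V(N, i) = max(K - S_T, 0):
  V(2,0) = 0.000000; V(2,1) = 0.400000; V(2,2) = 6.995525
Backward induction: V(k, i) = exp(-r*dt) * [p * V(k+1, i) + (1-p) * V(k+1, i+1)]; then take max(V_cont, immediate exercise) for American.
  V(1,0) = exp(-r*dt) * [p*0.000000 + (1-p)*0.400000] = 0.207632; exercise = 0.000000; V(1,0) = max -> 0.207632
  V(1,1) = exp(-r*dt) * [p*0.400000 + (1-p)*6.995525] = 3.820311; exercise = 3.999832; V(1,1) = max -> 3.999832
  V(0,0) = exp(-r*dt) * [p*0.207632 + (1-p)*3.999832] = 2.174377; exercise = 0.400000; V(0,0) = max -> 2.174377

Answer: Price = V(0,0) = 2.1744


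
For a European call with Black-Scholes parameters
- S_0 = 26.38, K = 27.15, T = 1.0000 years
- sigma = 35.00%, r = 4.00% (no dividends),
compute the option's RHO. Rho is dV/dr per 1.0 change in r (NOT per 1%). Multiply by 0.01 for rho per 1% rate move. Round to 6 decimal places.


d1 = 0.2070831455; d2 = -0.1429168545
phi(d1) = 0.3904793282; exp(-qT) = 1.0000000000; exp(-rT) = 0.9607894392
N(d2) = 0.4431779236
Rho = K*T*exp(-rT)*N(d2) = 27.1500 * 1.0000 * 0.9607894392 * 0.4431779236 = 11.560488

Answer: Rho = 11.560488


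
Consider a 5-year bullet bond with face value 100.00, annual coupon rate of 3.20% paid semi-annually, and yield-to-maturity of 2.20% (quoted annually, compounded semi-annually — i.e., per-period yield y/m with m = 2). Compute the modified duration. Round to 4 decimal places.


Coupon per period c = face * coupon_rate / m = 1.600000
Periods per year m = 2; per-period yield y/m = 0.011000
Number of cashflows N = 10
Cashflows (t years, CF_t, discount factor 1/(1+y/m)^(m*t), PV):
  t = 0.5000: CF_t = 1.600000, DF = 0.989120, PV = 1.582591
  t = 1.0000: CF_t = 1.600000, DF = 0.978358, PV = 1.565372
  t = 1.5000: CF_t = 1.600000, DF = 0.967713, PV = 1.548341
  t = 2.0000: CF_t = 1.600000, DF = 0.957184, PV = 1.531494
  t = 2.5000: CF_t = 1.600000, DF = 0.946769, PV = 1.514831
  t = 3.0000: CF_t = 1.600000, DF = 0.936468, PV = 1.498349
  t = 3.5000: CF_t = 1.600000, DF = 0.926279, PV = 1.482047
  t = 4.0000: CF_t = 1.600000, DF = 0.916201, PV = 1.465922
  t = 4.5000: CF_t = 1.600000, DF = 0.906232, PV = 1.449972
  t = 5.0000: CF_t = 101.600000, DF = 0.896372, PV = 91.071429
Price P = sum_t PV_t = 104.710348
First compute Macaulay numerator sum_t t * PV_t:
  t * PV_t at t = 0.5000: 0.791296
  t * PV_t at t = 1.0000: 1.565372
  t * PV_t at t = 1.5000: 2.322511
  t * PV_t at t = 2.0000: 3.062988
  t * PV_t at t = 2.5000: 3.787078
  t * PV_t at t = 3.0000: 4.495048
  t * PV_t at t = 3.5000: 5.187164
  t * PV_t at t = 4.0000: 5.863686
  t * PV_t at t = 4.5000: 6.524873
  t * PV_t at t = 5.0000: 455.357146
Macaulay duration D = 488.957162 / 104.710348 = 4.669616
Modified duration = D / (1 + y/m) = 4.669616 / (1 + 0.011000) = 4.618810

Answer: Modified duration = 4.6188


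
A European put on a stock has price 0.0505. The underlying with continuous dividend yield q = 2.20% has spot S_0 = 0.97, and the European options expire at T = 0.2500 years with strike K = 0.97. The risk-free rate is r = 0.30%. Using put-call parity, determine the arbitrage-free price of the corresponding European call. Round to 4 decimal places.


Answer: Call price = 0.0459

Derivation:
Put-call parity: C - P = S_0 * exp(-qT) - K * exp(-rT).
S_0 * exp(-qT) = 0.9700 * 0.99451510 = 0.96467964
K * exp(-rT) = 0.9700 * 0.99925028 = 0.96927277
C = P + S*exp(-qT) - K*exp(-rT)
C = 0.0505 + 0.96467964 - 0.96927277 = 0.0459


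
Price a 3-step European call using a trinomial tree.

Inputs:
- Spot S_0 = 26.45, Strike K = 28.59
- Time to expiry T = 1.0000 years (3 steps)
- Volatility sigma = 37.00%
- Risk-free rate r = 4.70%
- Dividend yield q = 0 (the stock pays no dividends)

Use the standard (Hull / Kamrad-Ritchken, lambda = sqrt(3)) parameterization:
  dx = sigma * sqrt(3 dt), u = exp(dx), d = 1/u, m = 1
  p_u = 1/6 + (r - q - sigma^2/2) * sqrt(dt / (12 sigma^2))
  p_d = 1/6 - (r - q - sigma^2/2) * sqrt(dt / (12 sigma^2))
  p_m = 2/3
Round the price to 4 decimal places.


Answer: Price = V(0,0) = 3.5122

Derivation:
dt = T/N = 0.333333; dx = sigma*sqrt(3*dt) = 0.370000
u = exp(dx) = 1.447735; d = 1/u = 0.690734
p_u = 0.157005, p_m = 0.666667, p_d = 0.176329
Discount per step: exp(-r*dt) = 0.984455
Stock lattice S(k, j) with j the centered position index:
  k=0: S(0,+0) = 26.4500
  k=1: S(1,-1) = 18.2699; S(1,+0) = 26.4500; S(1,+1) = 38.2926
  k=2: S(2,-2) = 12.6197; S(2,-1) = 18.2699; S(2,+0) = 26.4500; S(2,+1) = 38.2926; S(2,+2) = 55.4375
  k=3: S(3,-3) = 8.7168; S(3,-2) = 12.6197; S(3,-1) = 18.2699; S(3,+0) = 26.4500; S(3,+1) = 38.2926; S(3,+2) = 55.4375; S(3,+3) = 80.2588
Terminal payoffs V(N, j) = max(S_T - K, 0):
  V(3,-3) = 0.000000; V(3,-2) = 0.000000; V(3,-1) = 0.000000; V(3,+0) = 0.000000; V(3,+1) = 9.702581; V(3,+2) = 26.847494; V(3,+3) = 51.668780
Backward induction: V(k, j) = exp(-r*dt) * [p_u * V(k+1, j+1) + p_m * V(k+1, j) + p_d * V(k+1, j-1)]
  V(2,-2) = exp(-r*dt) * [p_u*0.000000 + p_m*0.000000 + p_d*0.000000] = 0.000000
  V(2,-1) = exp(-r*dt) * [p_u*0.000000 + p_m*0.000000 + p_d*0.000000] = 0.000000
  V(2,+0) = exp(-r*dt) * [p_u*9.702581 + p_m*0.000000 + p_d*0.000000] = 1.499669
  V(2,+1) = exp(-r*dt) * [p_u*26.847494 + p_m*9.702581 + p_d*0.000000] = 10.517493
  V(2,+2) = exp(-r*dt) * [p_u*51.668780 + p_m*26.847494 + p_d*9.702581] = 27.290488
  V(1,-1) = exp(-r*dt) * [p_u*1.499669 + p_m*0.000000 + p_d*0.000000] = 0.231795
  V(1,+0) = exp(-r*dt) * [p_u*10.517493 + p_m*1.499669 + p_d*0.000000] = 2.609863
  V(1,+1) = exp(-r*dt) * [p_u*27.290488 + p_m*10.517493 + p_d*1.499669] = 11.381118
  V(0,+0) = exp(-r*dt) * [p_u*11.381118 + p_m*2.609863 + p_d*0.231795] = 3.512210


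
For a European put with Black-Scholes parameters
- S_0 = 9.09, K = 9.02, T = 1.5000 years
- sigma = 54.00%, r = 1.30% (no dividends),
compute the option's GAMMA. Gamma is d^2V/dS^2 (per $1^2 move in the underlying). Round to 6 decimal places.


d1 = 0.3718545795; d2 = -0.2895076511
phi(d1) = 0.3722921262; exp(-qT) = 1.0000000000; exp(-rT) = 0.9806888952
Gamma = exp(-qT) * phi(d1) / (S * sigma * sqrt(T)) = 1.0000000000 * 0.3722921262 / (9.0900 * 0.5400 * 1.2247448714) = 0.061927

Answer: Gamma = 0.061927


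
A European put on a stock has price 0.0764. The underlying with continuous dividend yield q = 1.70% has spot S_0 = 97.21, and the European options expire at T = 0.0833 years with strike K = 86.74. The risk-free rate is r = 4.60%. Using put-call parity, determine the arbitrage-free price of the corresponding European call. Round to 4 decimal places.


Answer: Call price = 10.7406

Derivation:
Put-call parity: C - P = S_0 * exp(-qT) - K * exp(-rT).
S_0 * exp(-qT) = 97.2100 * 0.99858490 = 97.07243834
K * exp(-rT) = 86.7400 * 0.99617553 = 86.40826564
C = P + S*exp(-qT) - K*exp(-rT)
C = 0.0764 + 97.07243834 - 86.40826564 = 10.7406


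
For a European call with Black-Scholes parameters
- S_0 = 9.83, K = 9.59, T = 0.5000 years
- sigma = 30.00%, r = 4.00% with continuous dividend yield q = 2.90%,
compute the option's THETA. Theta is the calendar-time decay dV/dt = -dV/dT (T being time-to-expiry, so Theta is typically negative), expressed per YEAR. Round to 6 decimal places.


d1 = 0.2485152486; d2 = 0.0363832143
phi(d1) = 0.3868112436; exp(-qT) = 0.9856046187; exp(-rT) = 0.9801986733
Theta = -S*exp(-qT)*phi(d1)*sigma/(2*sqrt(T)) - r*K*exp(-rT)*N(d2) + q*S*exp(-qT)*N(d1)
N(d1) = 0.5981321133; N(d2) = 0.5145116008; sqrt(T) = 0.7071067812
Term 1 = -9.8300 * 0.9856046187 * 0.3868112436 * 0.3000 / (2 * 0.7071067812) = -0.7949898688
Term 2 = -0.0400 * 9.5900 * 0.9801986733 * 0.5145116008 = -0.1934585285
Term 3 = 0.0290 * 9.8300 * 0.9856046187 * 0.5981321133 = 0.1680549720
Theta = -0.7949898688 + (-0.1934585285) + (0.1680549720) = -0.820393

Answer: Theta = -0.820393


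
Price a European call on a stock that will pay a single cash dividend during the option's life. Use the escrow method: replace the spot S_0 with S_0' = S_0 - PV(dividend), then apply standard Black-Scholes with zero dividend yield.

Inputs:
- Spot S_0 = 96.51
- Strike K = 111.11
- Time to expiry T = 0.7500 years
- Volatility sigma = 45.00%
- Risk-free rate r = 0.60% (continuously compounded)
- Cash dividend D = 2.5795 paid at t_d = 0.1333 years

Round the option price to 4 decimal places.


Answer: Price = 8.8097

Derivation:
PV(D) = D * exp(-r * t_d) = 2.5795 * 0.99920052 = 2.57743774
S_0' = S_0 - PV(D) = 96.5100 - 2.57743774 = 93.93256226
d1 = (ln(S_0'/K) + (r + sigma^2/2)*T) / (sigma*sqrt(T)) = -0.22454076
d2 = d1 - sigma*sqrt(T) = -0.61425219
exp(-rT) = 0.99551011
N(d1) = 0.41116828; N(d2) = 0.26952435
C = S_0' * N(d1) - K * exp(-rT) * N(d2) = 93.93256226 * 0.41116828 - 111.1100 * 0.99551011 * 0.26952435 = 8.8097


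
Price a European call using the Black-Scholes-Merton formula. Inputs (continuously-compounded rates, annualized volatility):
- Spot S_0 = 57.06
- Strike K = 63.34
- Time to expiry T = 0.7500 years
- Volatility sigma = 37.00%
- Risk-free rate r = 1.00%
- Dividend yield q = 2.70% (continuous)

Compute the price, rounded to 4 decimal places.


Answer: Price = 4.5794

Derivation:
d1 = (ln(S/K) + (r - q + 0.5*sigma^2) * T) / (sigma * sqrt(T)) = -0.20543120
d2 = d1 - sigma * sqrt(T) = -0.52586060
exp(-rT) = 0.99252805; exp(-qT) = 0.97995365
C = S_0 * exp(-qT) * N(d1) - K * exp(-rT) * N(d2)
N(d1) = 0.41861762; N(d2) = 0.29949253
C = 57.0600 * 0.97995365 * 0.41861762 - 63.3400 * 0.99252805 * 0.29949253 = 4.5794


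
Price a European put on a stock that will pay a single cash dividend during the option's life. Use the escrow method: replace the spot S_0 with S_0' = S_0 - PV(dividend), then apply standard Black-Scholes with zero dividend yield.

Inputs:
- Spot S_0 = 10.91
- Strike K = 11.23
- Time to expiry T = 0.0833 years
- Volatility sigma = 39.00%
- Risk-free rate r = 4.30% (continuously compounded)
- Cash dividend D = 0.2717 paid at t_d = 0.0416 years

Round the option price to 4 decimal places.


PV(D) = D * exp(-r * t_d) = 0.2717 * 0.99821280 = 0.27121442
S_0' = S_0 - PV(D) = 10.9100 - 0.27121442 = 10.63878558
d1 = (ln(S_0'/K) + (r + sigma^2/2)*T) / (sigma*sqrt(T)) = -0.39237079
d2 = d1 - sigma*sqrt(T) = -0.50493157
exp(-rT) = 0.99642451
N(-d1) = 0.65260787; N(-d2) = 0.69319655
P = K * exp(-rT) * N(-d2) - S_0' * N(-d1) = 11.2300 * 0.99642451 * 0.69319655 - 10.63878558 * 0.65260787 = 0.8138

Answer: Price = 0.8138


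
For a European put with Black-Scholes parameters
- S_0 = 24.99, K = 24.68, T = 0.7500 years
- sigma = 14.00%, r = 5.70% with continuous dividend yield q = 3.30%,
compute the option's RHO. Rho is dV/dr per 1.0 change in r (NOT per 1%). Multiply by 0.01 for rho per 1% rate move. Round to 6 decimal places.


Answer: Rho = -7.525890

Derivation:
d1 = 0.3120375787; d2 = 0.1907940221
phi(d1) = 0.3799854720; exp(-qT) = 0.9755537700; exp(-rT) = 0.9581508979
N(-d2) = 0.4243434861
Rho = -K*T*exp(-rT)*N(-d2) = -24.6800 * 0.7500 * 0.9581508979 * 0.4243434861 = -7.525890


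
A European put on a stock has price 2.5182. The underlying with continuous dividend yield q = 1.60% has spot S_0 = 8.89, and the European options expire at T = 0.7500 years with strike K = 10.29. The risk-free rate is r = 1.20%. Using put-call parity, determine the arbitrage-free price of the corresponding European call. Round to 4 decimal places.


Answer: Call price = 1.1044

Derivation:
Put-call parity: C - P = S_0 * exp(-qT) - K * exp(-rT).
S_0 * exp(-qT) = 8.8900 * 0.98807171 = 8.78395753
K * exp(-rT) = 10.2900 * 0.99104038 = 10.19780550
C = P + S*exp(-qT) - K*exp(-rT)
C = 2.5182 + 8.78395753 - 10.19780550 = 1.1044


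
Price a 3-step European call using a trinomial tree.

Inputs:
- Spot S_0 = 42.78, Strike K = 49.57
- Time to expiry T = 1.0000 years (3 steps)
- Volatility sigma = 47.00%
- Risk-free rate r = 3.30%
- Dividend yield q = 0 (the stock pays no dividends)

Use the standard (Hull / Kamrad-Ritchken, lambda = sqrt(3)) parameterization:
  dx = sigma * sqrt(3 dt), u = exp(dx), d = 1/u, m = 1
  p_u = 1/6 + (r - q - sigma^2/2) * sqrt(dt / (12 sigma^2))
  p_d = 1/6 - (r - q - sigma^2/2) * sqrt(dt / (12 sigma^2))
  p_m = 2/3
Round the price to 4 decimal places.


Answer: Price = V(0,0) = 6.1718

Derivation:
dt = T/N = 0.333333; dx = sigma*sqrt(3*dt) = 0.470000
u = exp(dx) = 1.599994; d = 1/u = 0.625002
p_u = 0.139202, p_m = 0.666667, p_d = 0.194131
Discount per step: exp(-r*dt) = 0.989060
Stock lattice S(k, j) with j the centered position index:
  k=0: S(0,+0) = 42.7800
  k=1: S(1,-1) = 26.7376; S(1,+0) = 42.7800; S(1,+1) = 68.4478
  k=2: S(2,-2) = 16.7111; S(2,-1) = 26.7376; S(2,+0) = 42.7800; S(2,+1) = 68.4478; S(2,+2) = 109.5160
  k=3: S(3,-3) = 10.4444; S(3,-2) = 16.7111; S(3,-1) = 26.7376; S(3,+0) = 42.7800; S(3,+1) = 68.4478; S(3,+2) = 109.5160; S(3,+3) = 175.2250
Terminal payoffs V(N, j) = max(S_T - K, 0):
  V(3,-3) = 0.000000; V(3,-2) = 0.000000; V(3,-1) = 0.000000; V(3,+0) = 0.000000; V(3,+1) = 18.877752; V(3,+2) = 59.946005; V(3,+3) = 125.654972
Backward induction: V(k, j) = exp(-r*dt) * [p_u * V(k+1, j+1) + p_m * V(k+1, j) + p_d * V(k+1, j-1)]
  V(2,-2) = exp(-r*dt) * [p_u*0.000000 + p_m*0.000000 + p_d*0.000000] = 0.000000
  V(2,-1) = exp(-r*dt) * [p_u*0.000000 + p_m*0.000000 + p_d*0.000000] = 0.000000
  V(2,+0) = exp(-r*dt) * [p_u*18.877752 + p_m*0.000000 + p_d*0.000000] = 2.599076
  V(2,+1) = exp(-r*dt) * [p_u*59.946005 + p_m*18.877752 + p_d*0.000000] = 20.700813
  V(2,+2) = exp(-r*dt) * [p_u*125.654972 + p_m*59.946005 + p_d*18.877752] = 60.451566
  V(1,-1) = exp(-r*dt) * [p_u*2.599076 + p_m*0.000000 + p_d*0.000000] = 0.357839
  V(1,+0) = exp(-r*dt) * [p_u*20.700813 + p_m*2.599076 + p_d*0.000000] = 4.563835
  V(1,+1) = exp(-r*dt) * [p_u*60.451566 + p_m*20.700813 + p_d*2.599076] = 22.471539
  V(0,+0) = exp(-r*dt) * [p_u*22.471539 + p_m*4.563835 + p_d*0.357839] = 6.171845


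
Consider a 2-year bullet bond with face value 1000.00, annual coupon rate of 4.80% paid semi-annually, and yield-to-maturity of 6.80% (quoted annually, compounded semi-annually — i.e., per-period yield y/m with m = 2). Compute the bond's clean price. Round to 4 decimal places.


Answer: Price = 963.1818

Derivation:
Coupon per period c = face * coupon_rate / m = 24.000000
Periods per year m = 2; per-period yield y/m = 0.034000
Number of cashflows N = 4
Cashflows (t years, CF_t, discount factor 1/(1+y/m)^(m*t), PV):
  t = 0.5000: CF_t = 24.000000, DF = 0.967118, PV = 23.210832
  t = 1.0000: CF_t = 24.000000, DF = 0.935317, PV = 22.447613
  t = 1.5000: CF_t = 24.000000, DF = 0.904562, PV = 21.709490
  t = 2.0000: CF_t = 1024.000000, DF = 0.874818, PV = 895.813910
Price P = sum_t PV_t = 963.181844


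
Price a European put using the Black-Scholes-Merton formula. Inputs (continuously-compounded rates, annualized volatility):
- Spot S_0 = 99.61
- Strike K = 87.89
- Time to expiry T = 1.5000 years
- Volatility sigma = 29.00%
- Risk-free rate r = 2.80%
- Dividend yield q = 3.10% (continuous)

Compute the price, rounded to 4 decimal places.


Answer: Price = 7.9501

Derivation:
d1 = (ln(S/K) + (r - q + 0.5*sigma^2) * T) / (sigma * sqrt(T)) = 0.51735343
d2 = d1 - sigma * sqrt(T) = 0.16217742
exp(-rT) = 0.95886978; exp(-qT) = 0.95456456
P = K * exp(-rT) * N(-d2) - S_0 * exp(-qT) * N(-d1)
N(-d1) = 0.30245473; N(-d2) = 0.43558307
P = 87.8900 * 0.95886978 * 0.43558307 - 99.6100 * 0.95456456 * 0.30245473 = 7.9501


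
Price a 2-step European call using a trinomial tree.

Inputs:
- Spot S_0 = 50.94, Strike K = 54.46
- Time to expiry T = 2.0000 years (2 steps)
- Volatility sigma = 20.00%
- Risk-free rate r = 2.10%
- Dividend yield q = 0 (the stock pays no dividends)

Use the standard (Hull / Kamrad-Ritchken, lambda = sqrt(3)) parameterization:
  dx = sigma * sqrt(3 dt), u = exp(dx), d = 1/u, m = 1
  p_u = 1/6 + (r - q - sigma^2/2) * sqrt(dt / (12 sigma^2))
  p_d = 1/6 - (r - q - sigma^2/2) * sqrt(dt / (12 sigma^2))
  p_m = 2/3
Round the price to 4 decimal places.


Answer: Price = V(0,0) = 5.0600

Derivation:
dt = T/N = 1.000000; dx = sigma*sqrt(3*dt) = 0.346410
u = exp(dx) = 1.413982; d = 1/u = 0.707222
p_u = 0.168110, p_m = 0.666667, p_d = 0.165223
Discount per step: exp(-r*dt) = 0.979219
Stock lattice S(k, j) with j the centered position index:
  k=0: S(0,+0) = 50.9400
  k=1: S(1,-1) = 36.0259; S(1,+0) = 50.9400; S(1,+1) = 72.0283
  k=2: S(2,-2) = 25.4783; S(2,-1) = 36.0259; S(2,+0) = 50.9400; S(2,+1) = 72.0283; S(2,+2) = 101.8467
Terminal payoffs V(N, j) = max(S_T - K, 0):
  V(2,-2) = 0.000000; V(2,-1) = 0.000000; V(2,+0) = 0.000000; V(2,+1) = 17.568266; V(2,+2) = 47.386705
Backward induction: V(k, j) = exp(-r*dt) * [p_u * V(k+1, j+1) + p_m * V(k+1, j) + p_d * V(k+1, j-1)]
  V(1,-1) = exp(-r*dt) * [p_u*0.000000 + p_m*0.000000 + p_d*0.000000] = 0.000000
  V(1,+0) = exp(-r*dt) * [p_u*17.568266 + p_m*0.000000 + p_d*0.000000] = 2.892027
  V(1,+1) = exp(-r*dt) * [p_u*47.386705 + p_m*17.568266 + p_d*0.000000] = 19.269422
  V(0,+0) = exp(-r*dt) * [p_u*19.269422 + p_m*2.892027 + p_d*0.000000] = 5.060018


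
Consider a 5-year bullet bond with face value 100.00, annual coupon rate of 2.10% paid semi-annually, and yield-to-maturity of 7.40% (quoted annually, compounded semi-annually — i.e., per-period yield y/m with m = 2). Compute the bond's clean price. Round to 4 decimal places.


Answer: Price = 78.1815

Derivation:
Coupon per period c = face * coupon_rate / m = 1.050000
Periods per year m = 2; per-period yield y/m = 0.037000
Number of cashflows N = 10
Cashflows (t years, CF_t, discount factor 1/(1+y/m)^(m*t), PV):
  t = 0.5000: CF_t = 1.050000, DF = 0.964320, PV = 1.012536
  t = 1.0000: CF_t = 1.050000, DF = 0.929913, PV = 0.976409
  t = 1.5000: CF_t = 1.050000, DF = 0.896734, PV = 0.941571
  t = 2.0000: CF_t = 1.050000, DF = 0.864739, PV = 0.907976
  t = 2.5000: CF_t = 1.050000, DF = 0.833885, PV = 0.875579
  t = 3.0000: CF_t = 1.050000, DF = 0.804132, PV = 0.844339
  t = 3.5000: CF_t = 1.050000, DF = 0.775441, PV = 0.814213
  t = 4.0000: CF_t = 1.050000, DF = 0.747773, PV = 0.785162
  t = 4.5000: CF_t = 1.050000, DF = 0.721093, PV = 0.757147
  t = 5.0000: CF_t = 101.050000, DF = 0.695364, PV = 70.266570
Price P = sum_t PV_t = 78.181502


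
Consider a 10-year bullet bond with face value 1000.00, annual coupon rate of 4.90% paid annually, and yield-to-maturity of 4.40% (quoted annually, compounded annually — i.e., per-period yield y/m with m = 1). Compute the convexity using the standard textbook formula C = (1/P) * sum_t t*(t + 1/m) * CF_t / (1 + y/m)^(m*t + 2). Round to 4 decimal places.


Answer: Convexity = 76.7872

Derivation:
Coupon per period c = face * coupon_rate / m = 49.000000
Periods per year m = 1; per-period yield y/m = 0.044000
Number of cashflows N = 10
Cashflows (t years, CF_t, discount factor 1/(1+y/m)^(m*t), PV):
  t = 1.0000: CF_t = 49.000000, DF = 0.957854, PV = 46.934866
  t = 2.0000: CF_t = 49.000000, DF = 0.917485, PV = 44.956768
  t = 3.0000: CF_t = 49.000000, DF = 0.878817, PV = 43.062038
  t = 4.0000: CF_t = 49.000000, DF = 0.841779, PV = 41.247163
  t = 5.0000: CF_t = 49.000000, DF = 0.806302, PV = 39.508777
  t = 6.0000: CF_t = 49.000000, DF = 0.772320, PV = 37.843656
  t = 7.0000: CF_t = 49.000000, DF = 0.739770, PV = 36.248713
  t = 8.0000: CF_t = 49.000000, DF = 0.708592, PV = 34.720989
  t = 9.0000: CF_t = 49.000000, DF = 0.678728, PV = 33.257653
  t = 10.0000: CF_t = 1049.000000, DF = 0.650122, PV = 681.978215
Price P = sum_t PV_t = 1039.758838
Convexity numerator sum_t t*(t + 1/m) * CF_t / (1+y/m)^(m*t + 2):
  t = 1.0000: term = 86.124077
  t = 2.0000: term = 247.482979
  t = 3.0000: term = 474.105324
  t = 4.0000: term = 756.873123
  t = 5.0000: term = 1087.461384
  t = 6.0000: term = 1458.281550
  t = 7.0000: term = 1862.428544
  t = 8.0000: term = 2293.631211
  t = 9.0000: term = 2746.205952
  t = 10.0000: term = 68827.530787
Convexity = (1/P) * sum = 79840.124932 / 1039.758838 = 76.787157
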